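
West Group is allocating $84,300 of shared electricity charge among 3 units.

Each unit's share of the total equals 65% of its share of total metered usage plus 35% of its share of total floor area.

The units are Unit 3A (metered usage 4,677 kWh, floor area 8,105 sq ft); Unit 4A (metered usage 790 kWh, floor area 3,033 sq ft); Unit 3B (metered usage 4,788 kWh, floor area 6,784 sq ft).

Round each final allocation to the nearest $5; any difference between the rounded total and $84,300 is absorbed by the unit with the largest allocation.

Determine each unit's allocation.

Unit 3A: $38,335; Unit 4A: $9,215; Unit 3B: $36,750

Totals — metered usage 10,255, floor area 17,922.
Composite weights (65% metered usage + 35% floor area): Unit 3A 0.4547; Unit 4A 0.1093; Unit 3B 0.4360.
Proportional shares: Unit 3A 38,333.63; Unit 4A 9,214.40; Unit 3B 36,751.97.
At nearest $5: Unit 3A $38,335; Unit 4A $9,215; Unit 3B $36,750. Sum = $84,300.
Sum already equals the total — no adjustment.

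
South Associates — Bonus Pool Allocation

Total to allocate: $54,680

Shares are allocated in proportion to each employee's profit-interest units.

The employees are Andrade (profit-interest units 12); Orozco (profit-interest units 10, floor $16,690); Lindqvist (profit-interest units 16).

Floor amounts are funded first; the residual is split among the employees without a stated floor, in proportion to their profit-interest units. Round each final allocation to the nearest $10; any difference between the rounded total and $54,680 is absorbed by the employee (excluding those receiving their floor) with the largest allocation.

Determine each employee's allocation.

Andrade: $16,280 · Orozco: $16,690 · Lindqvist: $21,710

Fund the minimums — Orozco $16,690. Balance $37,990.
Balance split over remaining profit-interest units 28: Andrade 16,281.43 → $16,280; Lindqvist 21,708.57 → $21,710.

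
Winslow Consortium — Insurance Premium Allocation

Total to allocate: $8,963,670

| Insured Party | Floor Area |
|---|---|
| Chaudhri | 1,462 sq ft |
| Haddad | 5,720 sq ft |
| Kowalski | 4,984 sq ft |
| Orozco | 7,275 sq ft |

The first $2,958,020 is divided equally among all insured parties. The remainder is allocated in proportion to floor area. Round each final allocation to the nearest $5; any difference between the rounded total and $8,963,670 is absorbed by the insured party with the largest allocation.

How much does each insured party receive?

First tranche $2,958,020 split equally: $739,505 each.
Remainder $6,005,650 by floor area (total 19,441): Chaudhri 451,636.25 → $451,635; Haddad 1,767,003.65 → $1,767,005; Kowalski 1,539,640.94 → $1,539,640; Orozco 2,247,369.16 → $2,247,370.
Totals: Chaudhri $739,505 + $451,635 = $1,191,140; Haddad $739,505 + $1,767,005 = $2,506,510; Kowalski $739,505 + $1,539,640 = $2,279,145; Orozco $739,505 + $2,247,370 = $2,986,875.

Chaudhri: $1,191,140 · Haddad: $2,506,510 · Kowalski: $2,279,145 · Orozco: $2,986,875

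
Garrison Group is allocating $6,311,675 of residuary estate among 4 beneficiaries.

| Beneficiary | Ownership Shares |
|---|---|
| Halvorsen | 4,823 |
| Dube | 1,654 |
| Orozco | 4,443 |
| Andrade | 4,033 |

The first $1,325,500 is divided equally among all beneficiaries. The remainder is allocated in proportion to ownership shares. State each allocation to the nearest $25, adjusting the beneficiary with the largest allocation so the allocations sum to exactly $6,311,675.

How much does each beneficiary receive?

$1,325,500 shared equally gives $331,375 per beneficiary.
Remainder $4,986,175 by ownership shares (total 14,953): Halvorsen 1,608,260.69 → $1,608,250; Dube 551,537.05 → $551,525; Orozco 1,481,547.22 → $1,481,550; Andrade 1,344,830.05 → $1,344,825.
Rounding difference +$25 on remainder applied to Halvorsen.
Totals: Halvorsen $331,375 + $1,608,275 = $1,939,650; Dube $331,375 + $551,525 = $882,900; Orozco $331,375 + $1,481,550 = $1,812,925; Andrade $331,375 + $1,344,825 = $1,676,200.

Halvorsen: $1,939,650 · Dube: $882,900 · Orozco: $1,812,925 · Andrade: $1,676,200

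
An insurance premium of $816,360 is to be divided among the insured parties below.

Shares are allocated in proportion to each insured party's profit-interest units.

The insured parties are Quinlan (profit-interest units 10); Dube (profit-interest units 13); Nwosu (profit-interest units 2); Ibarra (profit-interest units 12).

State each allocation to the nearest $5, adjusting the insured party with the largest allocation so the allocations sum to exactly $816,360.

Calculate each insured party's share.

Profit-interest units total: 37.
Pro-rata amounts: Quinlan 10/37 × $816,360 = 220,637.84; Dube 13/37 × $816,360 = 286,829.19; Nwosu 2/37 × $816,360 = 44,127.57; Ibarra 12/37 × $816,360 = 264,765.41.
After rounding ($5): Quinlan $220,640; Dube $286,830; Nwosu $44,130; Ibarra $264,765. Sum = $816,365.
Difference $816,360 − $816,365 = −$5 applied to largest allocation (Dube): Dube becomes $286,825.

Quinlan: $220,640 | Dube: $286,825 | Nwosu: $44,130 | Ibarra: $264,765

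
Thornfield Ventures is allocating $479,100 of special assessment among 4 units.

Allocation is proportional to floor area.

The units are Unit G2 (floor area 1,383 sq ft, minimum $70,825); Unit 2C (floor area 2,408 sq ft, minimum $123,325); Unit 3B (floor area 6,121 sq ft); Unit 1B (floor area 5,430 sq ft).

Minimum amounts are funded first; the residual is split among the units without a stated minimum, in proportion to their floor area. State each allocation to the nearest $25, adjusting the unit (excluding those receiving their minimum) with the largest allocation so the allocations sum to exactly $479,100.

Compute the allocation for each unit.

Unit G2: $70,825 · Unit 2C: $123,325 · Unit 3B: $151,000 · Unit 1B: $133,950

Guaranteed amounts: Unit G2 $70,825; Unit 2C $123,325. Balance $284,950.
Balance split over remaining floor area 11,551: Unit 3B 150,998.09 → $151,000; Unit 1B 133,951.91 → $133,950.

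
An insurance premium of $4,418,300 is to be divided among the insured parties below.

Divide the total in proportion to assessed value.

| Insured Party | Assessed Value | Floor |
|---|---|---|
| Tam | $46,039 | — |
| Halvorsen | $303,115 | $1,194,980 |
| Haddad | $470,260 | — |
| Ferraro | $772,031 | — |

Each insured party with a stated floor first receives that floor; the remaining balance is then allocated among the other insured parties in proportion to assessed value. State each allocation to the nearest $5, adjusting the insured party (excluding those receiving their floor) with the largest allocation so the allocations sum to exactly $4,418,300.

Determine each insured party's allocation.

Tam: $115,185 · Halvorsen: $1,194,980 · Haddad: $1,176,560 · Ferraro: $1,931,575

Minimums first: Halvorsen $1,194,980. Residual $3,223,320.
Residual split over remaining assessed value 1,288,330: Tam 115,186.66 → $115,185; Haddad 1,176,560.71 → $1,176,560; Ferraro 1,931,572.63 → $1,931,575.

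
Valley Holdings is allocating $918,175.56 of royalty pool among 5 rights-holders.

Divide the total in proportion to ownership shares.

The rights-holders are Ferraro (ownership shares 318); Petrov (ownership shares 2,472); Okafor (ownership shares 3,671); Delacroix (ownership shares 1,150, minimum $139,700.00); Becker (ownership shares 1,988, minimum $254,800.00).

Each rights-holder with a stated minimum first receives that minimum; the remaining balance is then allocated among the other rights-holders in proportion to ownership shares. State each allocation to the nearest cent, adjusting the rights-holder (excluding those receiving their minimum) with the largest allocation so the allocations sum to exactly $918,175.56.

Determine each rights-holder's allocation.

Ferraro: $25,774.47 · Petrov: $200,360.00 · Okafor: $297,541.09 · Delacroix: $139,700.00 · Becker: $254,800.00

Minimums first: Delacroix $139,700.00; Becker $254,800.00. Residual $523,675.56.
Residual split over remaining ownership shares 6,461: Ferraro 25,774.4665 → $25,774.47; Petrov 200,360.0038 → $200,360.00; Okafor 297,541.0897 → $297,541.09.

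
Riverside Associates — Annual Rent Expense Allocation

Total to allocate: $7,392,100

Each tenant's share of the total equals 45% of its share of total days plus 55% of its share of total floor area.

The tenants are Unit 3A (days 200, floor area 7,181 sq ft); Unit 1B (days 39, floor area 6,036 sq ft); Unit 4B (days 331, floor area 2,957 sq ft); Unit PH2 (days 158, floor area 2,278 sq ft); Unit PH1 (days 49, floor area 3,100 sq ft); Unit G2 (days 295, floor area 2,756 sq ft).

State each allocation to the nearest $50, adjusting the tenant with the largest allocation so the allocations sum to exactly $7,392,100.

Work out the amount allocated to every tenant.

Unit 3A: $1,821,650 | Unit 1B: $1,130,550 | Unit 4B: $1,521,700 | Unit PH2: $871,300 | Unit PH1: $670,550 | Unit G2: $1,376,350

Days total 1,072; floor area total 24,308.
Blended shares (45% days + 55% floor area): Unit 3A 0.2464; Unit 1B 0.1529; Unit 4B 0.2059; Unit PH2 0.1179; Unit PH1 0.0907; Unit G2 0.1862.
Raw shares: Unit 3A 1,821,669.61; Unit 1B 1,130,574.32; Unit 4B 1,521,677.48; Unit PH2 871,287.08; Unit PH1 670,541.43; Unit G2 1,376,350.08.
After rounding ($50): Unit 3A $1,821,650; Unit 1B $1,130,550; Unit 4B $1,521,700; Unit PH2 $871,300; Unit PH1 $670,550; Unit G2 $1,376,350. Sum = $7,392,100.
Sum already equals the total — no adjustment.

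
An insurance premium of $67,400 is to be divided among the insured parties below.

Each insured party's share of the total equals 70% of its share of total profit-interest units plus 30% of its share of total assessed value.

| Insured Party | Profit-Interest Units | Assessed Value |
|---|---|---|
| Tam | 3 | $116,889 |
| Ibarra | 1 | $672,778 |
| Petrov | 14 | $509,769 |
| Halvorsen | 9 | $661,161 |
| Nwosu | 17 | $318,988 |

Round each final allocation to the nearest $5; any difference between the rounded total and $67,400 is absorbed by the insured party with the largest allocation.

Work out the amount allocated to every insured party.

Profit-interest units total 44; assessed value total 2,279,585.
Blended shares (70% profit-interest units + 30% assessed value): Tam 0.0631; Ibarra 0.1044; Petrov 0.2898; Halvorsen 0.2302; Nwosu 0.3124.
Proportional shares: Tam 4,253.63; Ibarra 7,039.84; Petrov 19,533.49; Halvorsen 15,514.98; Nwosu 21,058.07.
Rounded to nearest $5: Tam $4,255; Ibarra $7,040; Petrov $19,535; Halvorsen $15,515; Nwosu $21,060. Sum = $67,405.
Difference $67,400 − $67,405 = −$5 applied to largest allocation (Nwosu): Nwosu becomes $21,055.

Tam: $4,255 | Ibarra: $7,040 | Petrov: $19,535 | Halvorsen: $15,515 | Nwosu: $21,055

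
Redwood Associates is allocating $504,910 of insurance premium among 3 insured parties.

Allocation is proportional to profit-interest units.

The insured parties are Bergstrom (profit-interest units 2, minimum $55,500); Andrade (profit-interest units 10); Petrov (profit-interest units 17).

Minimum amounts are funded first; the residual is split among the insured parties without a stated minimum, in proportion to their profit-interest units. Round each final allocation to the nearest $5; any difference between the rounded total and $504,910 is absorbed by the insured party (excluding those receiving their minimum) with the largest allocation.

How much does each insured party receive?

Bergstrom: $55,500 | Andrade: $166,450 | Petrov: $282,960

Guaranteed amounts: Bergstrom $55,500. Residual $449,410.
Residual split over remaining profit-interest units 27: Andrade 166,448.15 → $166,450; Petrov 282,961.85 → $282,960.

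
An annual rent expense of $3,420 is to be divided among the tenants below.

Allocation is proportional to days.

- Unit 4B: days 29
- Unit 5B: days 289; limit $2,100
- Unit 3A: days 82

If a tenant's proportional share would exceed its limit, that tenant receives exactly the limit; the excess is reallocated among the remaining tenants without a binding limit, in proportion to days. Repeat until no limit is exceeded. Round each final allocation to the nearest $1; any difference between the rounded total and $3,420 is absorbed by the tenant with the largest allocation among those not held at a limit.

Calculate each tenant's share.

Unit 4B: $345; Unit 5B: $2,100; Unit 3A: $975

Total days = 400.
Unconstrained shares: Unit 4B 247.95; Unit 5B 2,470.95; Unit 3A 701.10.
Cap binds for Unit 5B ($2,100); residual $1,320 reallocated over remaining days 111.
Shares after redistribution: Unit 4B 344.86 → $345; Unit 3A 975.14 → $975.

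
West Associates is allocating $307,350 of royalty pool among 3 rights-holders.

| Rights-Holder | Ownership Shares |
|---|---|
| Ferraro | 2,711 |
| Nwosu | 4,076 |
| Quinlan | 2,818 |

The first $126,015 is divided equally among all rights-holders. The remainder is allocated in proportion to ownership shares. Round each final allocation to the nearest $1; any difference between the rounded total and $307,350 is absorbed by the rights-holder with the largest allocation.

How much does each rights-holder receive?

Equal tier: $126,015 ÷ 3 = $42,005 apiece.
Remainder $181,335 by ownership shares (total 9,605): Ferraro 51,181.59 → $51,182; Nwosu 76,951.74 → $76,952; Quinlan 53,201.67 → $53,202.
Rounding difference −$1 on remainder applied to Nwosu.
Totals: Ferraro $42,005 + $51,182 = $93,187; Nwosu $42,005 + $76,951 = $118,956; Quinlan $42,005 + $53,202 = $95,207.

Ferraro: $93,187 | Nwosu: $118,956 | Quinlan: $95,207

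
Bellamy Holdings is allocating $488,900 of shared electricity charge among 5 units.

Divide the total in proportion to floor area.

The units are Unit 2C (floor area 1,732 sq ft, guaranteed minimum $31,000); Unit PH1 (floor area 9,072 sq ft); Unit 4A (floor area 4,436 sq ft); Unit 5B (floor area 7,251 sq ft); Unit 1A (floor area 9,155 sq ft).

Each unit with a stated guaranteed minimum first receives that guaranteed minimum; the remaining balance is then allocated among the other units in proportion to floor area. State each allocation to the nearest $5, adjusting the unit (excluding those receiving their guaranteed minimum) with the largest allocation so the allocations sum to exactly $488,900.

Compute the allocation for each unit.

Unit 2C: $31,000; Unit PH1: $138,865; Unit 4A: $67,905; Unit 5B: $110,995; Unit 1A: $140,135

Minimums first: Unit 2C $31,000. Balance $457,900.
Balance split over remaining floor area 29,914: Unit PH1 138,867.05 → $138,865; Unit 4A 67,902.80 → $67,905; Unit 5B 110,992.61 → $110,995; Unit 1A 140,137.54 → $140,140.
Rounding difference −$5 applied to Unit 1A → $140,135.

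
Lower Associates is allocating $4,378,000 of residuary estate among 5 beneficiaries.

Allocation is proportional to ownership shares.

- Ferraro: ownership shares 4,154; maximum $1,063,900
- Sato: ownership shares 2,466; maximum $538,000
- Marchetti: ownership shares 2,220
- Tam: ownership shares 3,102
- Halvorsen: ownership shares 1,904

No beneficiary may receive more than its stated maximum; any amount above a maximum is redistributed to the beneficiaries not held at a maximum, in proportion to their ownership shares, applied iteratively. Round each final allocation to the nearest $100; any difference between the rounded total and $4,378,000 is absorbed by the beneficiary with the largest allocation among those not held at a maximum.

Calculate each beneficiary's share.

Ferraro: $1,063,900; Sato: $538,000; Marchetti: $852,900; Tam: $1,191,700; Halvorsen: $731,500

Combined ownership shares = 13,846.
Unconstrained shares: Ferraro 1,313,463.24; Sato 779,730.46; Marchetti 701,947.13; Tam 980,828.83; Halvorsen 602,030.33.
Held at cap: Ferraro ($1,063,900), Sato ($538,000); remaining pool $2,776,100 reallocated over remaining ownership shares 7,226.
Remaining shares: Marchetti 852,884.31 → $852,900; Tam 1,191,732.94 → $1,191,700; Halvorsen 731,482.76 → $731,500.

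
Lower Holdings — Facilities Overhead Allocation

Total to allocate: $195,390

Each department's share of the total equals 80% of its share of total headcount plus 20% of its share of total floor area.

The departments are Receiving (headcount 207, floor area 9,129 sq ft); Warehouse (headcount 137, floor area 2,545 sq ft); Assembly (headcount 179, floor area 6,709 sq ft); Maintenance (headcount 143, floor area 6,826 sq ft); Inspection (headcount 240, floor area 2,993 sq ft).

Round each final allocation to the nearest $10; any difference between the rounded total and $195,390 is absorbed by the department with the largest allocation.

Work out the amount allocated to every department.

Receiving: $48,370 | Warehouse: $27,160 | Assembly: $40,180 | Maintenance: $34,130 | Inspection: $45,550

Headcount total 906; floor area total 28,202.
Combined weights (80% headcount + 20% floor area): Receiving 0.2475; Warehouse 0.1390; Assembly 0.2056; Maintenance 0.1747; Inspection 0.2331.
Proportional shares: Receiving 48,363.23; Warehouse 27,163.05; Assembly 40,179.14; Maintenance 34,130.18; Inspection 45,554.39.
After rounding ($10): Receiving $48,360; Warehouse $27,160; Assembly $40,180; Maintenance $34,130; Inspection $45,550. Sum = $195,380.
Difference $195,390 − $195,380 = +$10 applied to largest allocation (Receiving): Receiving becomes $48,370.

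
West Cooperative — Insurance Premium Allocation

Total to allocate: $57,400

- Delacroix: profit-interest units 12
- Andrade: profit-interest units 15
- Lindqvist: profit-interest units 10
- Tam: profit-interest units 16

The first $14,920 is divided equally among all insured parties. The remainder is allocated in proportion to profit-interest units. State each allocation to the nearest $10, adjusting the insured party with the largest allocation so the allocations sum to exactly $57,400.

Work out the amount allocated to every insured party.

Delacroix: $13,350 | Andrade: $15,750 | Lindqvist: $11,750 | Tam: $16,550

$14,920 shared equally gives $3,730 per insured party.
Remainder $42,480 by profit-interest units (total 53): Delacroix 9,618.11 → $9,620; Andrade 12,022.64 → $12,020; Lindqvist 8,015.09 → $8,020; Tam 12,824.15 → $12,820.
Totals: Delacroix $3,730 + $9,620 = $13,350; Andrade $3,730 + $12,020 = $15,750; Lindqvist $3,730 + $8,020 = $11,750; Tam $3,730 + $12,820 = $16,550.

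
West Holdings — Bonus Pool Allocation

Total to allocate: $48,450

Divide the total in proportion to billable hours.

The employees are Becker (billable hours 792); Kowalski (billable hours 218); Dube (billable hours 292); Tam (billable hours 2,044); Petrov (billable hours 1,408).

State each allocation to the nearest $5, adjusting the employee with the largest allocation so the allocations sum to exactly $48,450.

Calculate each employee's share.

Combined billable hours = 4,754.
Unrounded shares: Becker 792/4,754 × $48,450 = 8,071.60; Kowalski 218/4,754 × $48,450 = 2,221.73; Dube 292/4,754 × $48,450 = 2,975.89; Tam 2,044/4,754 × $48,450 = 20,831.26; Petrov 1,408/4,754 × $48,450 = 14,349.52.
At nearest $5: Becker $8,070; Kowalski $2,220; Dube $2,975; Tam $20,830; Petrov $14,350. Sum = $48,445.
Difference $48,450 − $48,445 = +$5 applied to largest allocation (Tam): Tam becomes $20,835.

Becker: $8,070 | Kowalski: $2,220 | Dube: $2,975 | Tam: $20,835 | Petrov: $14,350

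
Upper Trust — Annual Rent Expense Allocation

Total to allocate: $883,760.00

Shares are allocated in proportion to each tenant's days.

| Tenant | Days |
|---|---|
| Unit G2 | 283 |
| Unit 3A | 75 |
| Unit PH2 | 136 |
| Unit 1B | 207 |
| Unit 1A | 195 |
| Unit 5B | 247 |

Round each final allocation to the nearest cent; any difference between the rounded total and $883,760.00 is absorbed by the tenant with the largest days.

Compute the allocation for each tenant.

Unit G2: $218,813.72 | Unit 3A: $57,989.50 | Unit PH2: $105,154.30 | Unit 1B: $160,051.02 | Unit 1A: $150,772.70 | Unit 5B: $190,978.76

Total days = 283 + 75 + 136 + 207 + 195 + 247 = 1,143.
Unrounded shares: Unit G2 218,813.7183; Unit 3A 57,989.5013; Unit PH2 105,154.2957; Unit 1B 160,051.0236; Unit 1A 150,772.7034; Unit 5B 190,978.7577.
At nearest cent: Unit G2 $218,813.72; Unit 3A $57,989.50; Unit PH2 $105,154.30; Unit 1B $160,051.02; Unit 1A $150,772.70; Unit 5B $190,978.76. Sum = $883,760.00.
No rounding difference to absorb.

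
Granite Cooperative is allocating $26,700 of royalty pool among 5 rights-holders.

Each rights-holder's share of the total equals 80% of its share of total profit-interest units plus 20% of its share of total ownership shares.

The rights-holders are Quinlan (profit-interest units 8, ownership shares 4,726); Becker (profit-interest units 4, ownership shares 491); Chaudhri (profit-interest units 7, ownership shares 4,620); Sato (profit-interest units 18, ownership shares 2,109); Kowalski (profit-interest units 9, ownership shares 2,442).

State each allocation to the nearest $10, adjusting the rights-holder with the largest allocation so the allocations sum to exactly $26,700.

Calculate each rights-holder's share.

Profit-interest units total 46; ownership shares total 14,388.
Combined weights (80% profit-interest units + 20% ownership shares): Quinlan 0.2048; Becker 0.0764; Chaudhri 0.1860; Sato 0.3424; Kowalski 0.1905.
Unrounded shares: Quinlan 5,468.80; Becker 2,039.62; Chaudhri 4,965.11; Sato 9,141.00; Kowalski 5,085.46.
At nearest $10: Quinlan $5,470; Becker $2,040; Chaudhri $4,970; Sato $9,140; Kowalski $5,090. Sum = $26,710.
Difference $26,700 − $26,710 = −$10 applied to largest allocation (Sato): Sato becomes $9,130.

Quinlan: $5,470 | Becker: $2,040 | Chaudhri: $4,970 | Sato: $9,130 | Kowalski: $5,090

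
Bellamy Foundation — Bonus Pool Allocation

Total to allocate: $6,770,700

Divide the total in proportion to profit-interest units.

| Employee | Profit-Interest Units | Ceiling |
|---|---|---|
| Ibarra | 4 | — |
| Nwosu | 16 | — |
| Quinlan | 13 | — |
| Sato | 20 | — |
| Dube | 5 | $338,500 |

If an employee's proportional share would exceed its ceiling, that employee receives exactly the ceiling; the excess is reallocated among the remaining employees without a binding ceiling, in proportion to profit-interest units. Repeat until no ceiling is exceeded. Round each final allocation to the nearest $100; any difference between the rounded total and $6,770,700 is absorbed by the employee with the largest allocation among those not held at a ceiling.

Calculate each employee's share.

Ibarra: $485,400; Nwosu: $1,941,800; Quinlan: $1,577,700; Sato: $2,427,300; Dube: $338,500

Sum of profit-interest units: 58.
Proportional shares (ignoring caps): Ibarra 466,944.83; Nwosu 1,867,779.31; Quinlan 1,517,570.69; Sato 2,334,724.14; Dube 583,681.03.
Cap binds for Dube ($338,500); remaining pool $6,432,200 reallocated over remaining profit-interest units 53.
Redistributed shares: Ibarra 485,449.06 → $485,400; Nwosu 1,941,796.23 → $1,941,800; Quinlan 1,577,709.43 → $1,577,700; Sato 2,427,245.28 → $2,427,200.
Rounding difference +$100 applied to Sato → $2,427,300.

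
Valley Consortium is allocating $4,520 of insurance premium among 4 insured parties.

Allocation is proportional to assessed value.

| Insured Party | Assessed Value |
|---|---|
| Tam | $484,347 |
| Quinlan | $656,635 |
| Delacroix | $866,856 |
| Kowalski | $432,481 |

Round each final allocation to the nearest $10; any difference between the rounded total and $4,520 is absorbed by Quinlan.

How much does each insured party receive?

Combined assessed value = 2,440,319.
Proportional shares: Tam 484,347/2,440,319 × $4,520 = 897.12; Quinlan 656,635/2,440,319 × $4,520 = 1,216.23; Delacroix 866,856/2,440,319 × $4,520 = 1,605.61; Kowalski 432,481/2,440,319 × $4,520 = 801.05.
After rounding ($10): Tam $900; Quinlan $1,220; Delacroix $1,610; Kowalski $800. Sum = $4,530.
Difference $4,520 − $4,530 = −$10 applied to Quinlan: Quinlan becomes $1,210.

Tam: $900; Quinlan: $1,210; Delacroix: $1,610; Kowalski: $800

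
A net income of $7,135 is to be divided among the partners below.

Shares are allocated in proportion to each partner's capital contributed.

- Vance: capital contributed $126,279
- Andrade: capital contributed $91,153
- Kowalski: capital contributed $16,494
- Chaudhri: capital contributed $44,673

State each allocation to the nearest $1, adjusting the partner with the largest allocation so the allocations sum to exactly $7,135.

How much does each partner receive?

Vance: $3,235 | Andrade: $2,334 | Kowalski: $422 | Chaudhri: $1,144

Sum of capital contributed: 278,599.
Raw shares: Vance 126,279/278,599 × $7,135 = 3,234.04; Andrade 91,153/278,599 × $7,135 = 2,334.45; Kowalski 16,494/278,599 × $7,135 = 422.42; Chaudhri 44,673/278,599 × $7,135 = 1,144.09.
After rounding ($1): Vance $3,234; Andrade $2,334; Kowalski $422; Chaudhri $1,144. Sum = $7,134.
Difference $7,135 − $7,134 = +$1 applied to largest allocation (Vance): Vance becomes $3,235.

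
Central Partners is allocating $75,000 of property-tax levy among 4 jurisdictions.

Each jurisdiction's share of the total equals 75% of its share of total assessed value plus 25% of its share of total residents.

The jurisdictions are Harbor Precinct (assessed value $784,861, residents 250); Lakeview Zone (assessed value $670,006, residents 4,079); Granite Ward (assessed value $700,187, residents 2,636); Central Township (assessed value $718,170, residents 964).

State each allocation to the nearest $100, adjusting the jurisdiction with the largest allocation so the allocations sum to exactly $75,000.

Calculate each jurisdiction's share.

Harbor Precinct: $16,000 · Lakeview Zone: $22,800 · Granite Ward: $19,900 · Central Township: $16,300

Totals — assessed value 2,873,224, residents 7,929.
Combined weights (75% assessed value + 25% residents): Harbor Precinct 0.2128; Lakeview Zone 0.3035; Granite Ward 0.2659; Central Township 0.2179.
Proportional shares: Harbor Precinct 15,956.65; Lakeview Zone 22,762.68; Granite Ward 19,941.23; Central Township 16,339.44.
At nearest $100: Harbor Precinct $16,000; Lakeview Zone $22,800; Granite Ward $19,900; Central Township $16,300. Sum = $75,000.
No rounding difference to absorb.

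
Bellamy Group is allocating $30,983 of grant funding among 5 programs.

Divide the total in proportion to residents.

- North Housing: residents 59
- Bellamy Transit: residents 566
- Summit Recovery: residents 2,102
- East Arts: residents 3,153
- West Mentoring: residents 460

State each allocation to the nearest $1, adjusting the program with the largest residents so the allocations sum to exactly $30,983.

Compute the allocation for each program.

North Housing: $288; Bellamy Transit: $2,766; Summit Recovery: $10,272; East Arts: $15,409; West Mentoring: $2,248

Sum of residents: 6,340.
Unrounded shares: North Housing 59/6,340 × $30,983 = 288.33; Bellamy Transit 566/6,340 × $30,983 = 2,765.99; Summit Recovery 2,102/6,340 × $30,983 = 10,272.28; East Arts 3,153/6,340 × $30,983 = 15,408.42; West Mentoring 460/6,340 × $30,983 = 2,247.98.
Rounded to nearest $1: North Housing $288; Bellamy Transit $2,766; Summit Recovery $10,272; East Arts $15,408; West Mentoring $2,248. Sum = $30,982.
Difference $30,983 − $30,982 = +$1 applied to largest residents (East Arts): East Arts becomes $15,409.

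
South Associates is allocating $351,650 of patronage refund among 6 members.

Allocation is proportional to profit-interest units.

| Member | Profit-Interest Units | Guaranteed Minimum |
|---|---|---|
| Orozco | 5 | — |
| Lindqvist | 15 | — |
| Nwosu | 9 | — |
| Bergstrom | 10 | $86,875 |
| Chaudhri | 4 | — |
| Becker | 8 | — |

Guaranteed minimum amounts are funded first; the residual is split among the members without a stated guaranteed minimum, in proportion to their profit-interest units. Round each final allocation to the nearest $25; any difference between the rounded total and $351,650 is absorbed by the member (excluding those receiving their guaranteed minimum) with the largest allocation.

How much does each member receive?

Fund the minimums — Bergstrom $86,875. Balance $264,775.
Balance split over remaining profit-interest units 41: Orozco 32,289.63 → $32,300; Lindqvist 96,868.90 → $96,875; Nwosu 58,121.34 → $58,125; Chaudhri 25,831.71 → $25,825; Becker 51,663.41 → $51,675.
Rounding difference −$25 applied to Lindqvist → $96,850.

Orozco: $32,300 | Lindqvist: $96,850 | Nwosu: $58,125 | Bergstrom: $86,875 | Chaudhri: $25,825 | Becker: $51,675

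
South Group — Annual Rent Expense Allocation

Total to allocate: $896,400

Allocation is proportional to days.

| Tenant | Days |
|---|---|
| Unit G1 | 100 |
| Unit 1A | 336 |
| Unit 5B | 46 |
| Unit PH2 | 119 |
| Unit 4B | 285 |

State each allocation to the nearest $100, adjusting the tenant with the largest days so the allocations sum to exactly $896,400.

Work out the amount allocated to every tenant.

Days total: 100 + 336 + 46 + 119 + 285 = 886.
Proportional shares: Unit G1 101,173.81; Unit 1A 339,944.02; Unit 5B 46,539.95; Unit PH2 120,396.84; Unit 4B 288,345.37.
Rounded to nearest $100: Unit G1 $101,200; Unit 1A $339,900; Unit 5B $46,500; Unit PH2 $120,400; Unit 4B $288,300. Sum = $896,300.
Difference $896,400 − $896,300 = +$100 applied to largest days (Unit 1A): Unit 1A becomes $340,000.

Unit G1: $101,200; Unit 1A: $340,000; Unit 5B: $46,500; Unit PH2: $120,400; Unit 4B: $288,300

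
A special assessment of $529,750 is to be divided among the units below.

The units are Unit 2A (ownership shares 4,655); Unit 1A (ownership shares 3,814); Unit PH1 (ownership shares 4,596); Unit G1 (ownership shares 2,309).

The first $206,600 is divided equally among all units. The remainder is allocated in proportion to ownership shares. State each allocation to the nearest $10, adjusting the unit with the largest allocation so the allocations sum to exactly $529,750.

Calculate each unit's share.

Unit 2A: $149,500 · Unit 1A: $131,820 · Unit PH1: $148,250 · Unit G1: $100,180

First tranche $206,600 split equally: $51,650 each.
Remainder $323,150 by ownership shares (total 15,374): Unit 2A 97,844.62 → $97,840; Unit 1A 80,167.43 → $80,170; Unit PH1 96,604.49 → $96,600; Unit G1 48,533.46 → $48,530.
Rounding difference +$10 on remainder applied to Unit 2A.
Totals: Unit 2A $51,650 + $97,850 = $149,500; Unit 1A $51,650 + $80,170 = $131,820; Unit PH1 $51,650 + $96,600 = $148,250; Unit G1 $51,650 + $48,530 = $100,180.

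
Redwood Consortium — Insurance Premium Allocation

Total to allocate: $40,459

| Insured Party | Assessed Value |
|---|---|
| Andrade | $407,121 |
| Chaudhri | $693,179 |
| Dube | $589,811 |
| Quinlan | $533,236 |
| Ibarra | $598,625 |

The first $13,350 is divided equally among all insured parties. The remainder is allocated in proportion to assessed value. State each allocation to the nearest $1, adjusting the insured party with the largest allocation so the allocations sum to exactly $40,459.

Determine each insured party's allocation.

$13,350 shared equally gives $2,670 per insured party.
Remainder $27,109 by assessed value (total 2,821,972): Andrade 3,910.97 → $3,911; Chaudhri 6,658.96 → $6,659; Dube 5,665.96 → $5,666; Quinlan 5,122.48 → $5,122; Ibarra 5,750.63 → $5,751.
Totals: Andrade $2,670 + $3,911 = $6,581; Chaudhri $2,670 + $6,659 = $9,329; Dube $2,670 + $5,666 = $8,336; Quinlan $2,670 + $5,122 = $7,792; Ibarra $2,670 + $5,751 = $8,421.

Andrade: $6,581 · Chaudhri: $9,329 · Dube: $8,336 · Quinlan: $7,792 · Ibarra: $8,421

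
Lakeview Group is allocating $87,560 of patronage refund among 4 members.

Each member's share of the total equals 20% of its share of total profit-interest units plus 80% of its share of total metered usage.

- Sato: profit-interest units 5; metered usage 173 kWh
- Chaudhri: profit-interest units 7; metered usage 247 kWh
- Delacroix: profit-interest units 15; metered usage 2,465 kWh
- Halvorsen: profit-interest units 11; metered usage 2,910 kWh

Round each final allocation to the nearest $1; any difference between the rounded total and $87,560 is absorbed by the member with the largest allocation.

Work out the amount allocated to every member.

Profit-interest units total 38; metered usage total 5,795.
Composite weights (20% profit-interest units + 80% metered usage): Sato 0.0502; Chaudhri 0.0709; Delacroix 0.4192; Halvorsen 0.4596.
Unrounded shares: Sato 4,395.38; Chaudhri 6,211.55; Delacroix 36,708.72; Halvorsen 40,244.36.
After rounding ($1): Sato $4,395; Chaudhri $6,212; Delacroix $36,709; Halvorsen $40,244. Sum = $87,560.
Sum already equals the total — no adjustment.

Sato: $4,395 · Chaudhri: $6,212 · Delacroix: $36,709 · Halvorsen: $40,244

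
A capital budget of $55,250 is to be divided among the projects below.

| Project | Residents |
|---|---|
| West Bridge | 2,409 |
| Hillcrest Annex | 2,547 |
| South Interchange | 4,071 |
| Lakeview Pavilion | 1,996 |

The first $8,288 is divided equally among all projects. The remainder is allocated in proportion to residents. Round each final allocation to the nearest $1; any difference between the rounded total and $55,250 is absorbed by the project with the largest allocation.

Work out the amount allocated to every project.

West Bridge: $12,335 | Hillcrest Annex: $12,923 | South Interchange: $19,416 | Lakeview Pavilion: $10,576

Equal tier: $8,288 ÷ 4 = $2,072 apiece.
Remainder $46,962 by residents (total 11,023): West Bridge 10,263.22 → $10,263; Hillcrest Annex 10,851.15 → $10,851; South Interchange 17,343.94 → $17,344; Lakeview Pavilion 8,503.69 → $8,504.
Totals: West Bridge $2,072 + $10,263 = $12,335; Hillcrest Annex $2,072 + $10,851 = $12,923; South Interchange $2,072 + $17,344 = $19,416; Lakeview Pavilion $2,072 + $8,504 = $10,576.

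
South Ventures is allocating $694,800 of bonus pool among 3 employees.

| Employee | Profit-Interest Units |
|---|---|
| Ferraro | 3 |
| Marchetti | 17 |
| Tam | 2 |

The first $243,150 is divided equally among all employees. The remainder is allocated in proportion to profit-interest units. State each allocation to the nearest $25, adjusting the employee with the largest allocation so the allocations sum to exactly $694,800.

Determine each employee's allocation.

Equal tier: $243,150 ÷ 3 = $81,050 apiece.
Remainder $451,650 by profit-interest units (total 22): Ferraro 61,588.64 → $61,600; Marchetti 349,002.27 → $349,000; Tam 41,059.09 → $41,050.
Totals: Ferraro $81,050 + $61,600 = $142,650; Marchetti $81,050 + $349,000 = $430,050; Tam $81,050 + $41,050 = $122,100.

Ferraro: $142,650; Marchetti: $430,050; Tam: $122,100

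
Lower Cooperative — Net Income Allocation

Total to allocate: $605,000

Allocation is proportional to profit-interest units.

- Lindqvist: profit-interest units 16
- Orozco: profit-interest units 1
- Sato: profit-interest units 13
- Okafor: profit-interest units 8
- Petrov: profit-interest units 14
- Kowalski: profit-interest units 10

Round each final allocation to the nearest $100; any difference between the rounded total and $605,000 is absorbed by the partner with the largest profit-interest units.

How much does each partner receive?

Total profit-interest units = 62.
Unrounded shares: Lindqvist 16/62 × $605,000 = 156,129.03; Orozco 1/62 × $605,000 = 9,758.06; Sato 13/62 × $605,000 = 126,854.84; Okafor 8/62 × $605,000 = 78,064.52; Petrov 14/62 × $605,000 = 136,612.90; Kowalski 10/62 × $605,000 = 97,580.65.
At nearest $100: Lindqvist $156,100; Orozco $9,800; Sato $126,900; Okafor $78,100; Petrov $136,600; Kowalski $97,600. Sum = $605,100.
Difference $605,000 − $605,100 = −$100 applied to largest profit-interest units (Lindqvist): Lindqvist becomes $156,000.

Lindqvist: $156,000 | Orozco: $9,800 | Sato: $126,900 | Okafor: $78,100 | Petrov: $136,600 | Kowalski: $97,600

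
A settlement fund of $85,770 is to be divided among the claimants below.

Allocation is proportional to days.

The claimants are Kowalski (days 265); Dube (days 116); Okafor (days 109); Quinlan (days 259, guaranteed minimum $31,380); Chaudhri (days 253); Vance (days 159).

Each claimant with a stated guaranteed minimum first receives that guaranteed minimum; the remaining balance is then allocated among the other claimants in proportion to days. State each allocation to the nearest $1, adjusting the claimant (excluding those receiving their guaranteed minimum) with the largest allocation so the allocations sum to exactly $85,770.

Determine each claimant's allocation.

Fund the minimums — Quinlan $31,380. Balance $54,390.
Balance split over remaining days 902: Kowalski 15,979.32 → $15,979; Dube 6,994.72 → $6,995; Okafor 6,572.63 → $6,573; Chaudhri 15,255.73 → $15,256; Vance 9,587.59 → $9,588.
Rounding difference −$1 applied to Kowalski → $15,978.

Kowalski: $15,978; Dube: $6,995; Okafor: $6,573; Quinlan: $31,380; Chaudhri: $15,256; Vance: $9,588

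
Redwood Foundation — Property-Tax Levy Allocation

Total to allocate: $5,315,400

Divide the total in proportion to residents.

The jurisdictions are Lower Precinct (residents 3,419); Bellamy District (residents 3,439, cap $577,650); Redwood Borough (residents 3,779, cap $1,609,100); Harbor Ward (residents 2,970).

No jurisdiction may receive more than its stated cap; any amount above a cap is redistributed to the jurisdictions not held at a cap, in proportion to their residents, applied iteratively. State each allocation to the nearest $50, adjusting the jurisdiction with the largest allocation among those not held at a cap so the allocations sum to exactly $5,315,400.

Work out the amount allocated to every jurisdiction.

Lower Precinct: $1,674,250 · Bellamy District: $577,650 · Redwood Borough: $1,609,100 · Harbor Ward: $1,454,400

Sum of residents: 13,607.
Proportional shares (ignoring caps): Lower Precinct 1,335,588.49; Bellamy District 1,343,401.23; Redwood Borough 1,476,217.87; Harbor Ward 1,160,192.40.
Cap binds for Bellamy District ($577,650); remaining pool $4,737,750 reallocated over remaining residents 10,168.
Cap binds for Redwood Borough ($1,609,100); remaining pool $3,128,650 reallocated over remaining residents 6,389.
Redistributed shares: Lower Precinct 1,674,261.13 → $1,674,250; Harbor Ward 1,454,388.87 → $1,454,400.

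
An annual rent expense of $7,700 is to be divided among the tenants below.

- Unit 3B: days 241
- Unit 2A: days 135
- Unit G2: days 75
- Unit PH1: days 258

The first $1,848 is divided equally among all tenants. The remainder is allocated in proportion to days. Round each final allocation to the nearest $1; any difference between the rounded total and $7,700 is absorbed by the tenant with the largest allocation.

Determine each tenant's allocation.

First tranche $1,848 split equally: $462 each.
Remainder $5,852 by days (total 709): Unit 3B 1,989.18 → $1,989; Unit 2A 1,114.27 → $1,114; Unit G2 619.04 → $619; Unit PH1 2,129.501 → $2,130.
Totals: Unit 3B $462 + $1,989 = $2,451; Unit 2A $462 + $1,114 = $1,576; Unit G2 $462 + $619 = $1,081; Unit PH1 $462 + $2,130 = $2,592.

Unit 3B: $2,451; Unit 2A: $1,576; Unit G2: $1,081; Unit PH1: $2,592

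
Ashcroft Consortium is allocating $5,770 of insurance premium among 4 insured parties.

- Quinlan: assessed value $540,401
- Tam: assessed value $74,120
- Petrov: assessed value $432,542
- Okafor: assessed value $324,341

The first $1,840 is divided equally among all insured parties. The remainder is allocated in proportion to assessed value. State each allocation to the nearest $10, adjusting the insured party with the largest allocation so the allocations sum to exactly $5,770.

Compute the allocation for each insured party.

$1,840 shared equally gives $460 per insured party.
Remainder $3,930 by assessed value (total 1,371,404): Quinlan 1,548.61 → $1,550; Tam 212.40 → $210; Petrov 1,239.53 → $1,240; Okafor 929.46 → $930.
Totals: Quinlan $460 + $1,550 = $2,010; Tam $460 + $210 = $670; Petrov $460 + $1,240 = $1,700; Okafor $460 + $930 = $1,390.

Quinlan: $2,010; Tam: $670; Petrov: $1,700; Okafor: $1,390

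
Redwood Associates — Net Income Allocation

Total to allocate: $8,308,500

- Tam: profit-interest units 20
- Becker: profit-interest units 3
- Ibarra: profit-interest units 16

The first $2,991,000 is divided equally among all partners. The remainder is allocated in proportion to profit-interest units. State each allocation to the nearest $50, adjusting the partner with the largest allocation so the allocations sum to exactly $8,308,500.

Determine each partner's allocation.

First tranche $2,991,000 split equally: $997,000 each.
Remainder $5,317,500 by profit-interest units (total 39): Tam 2,726,923.08 → $2,726,900; Becker 409,038.46 → $409,050; Ibarra 2,181,538.46 → $2,181,550.
Totals: Tam $997,000 + $2,726,900 = $3,723,900; Becker $997,000 + $409,050 = $1,406,050; Ibarra $997,000 + $2,181,550 = $3,178,550.

Tam: $3,723,900 · Becker: $1,406,050 · Ibarra: $3,178,550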